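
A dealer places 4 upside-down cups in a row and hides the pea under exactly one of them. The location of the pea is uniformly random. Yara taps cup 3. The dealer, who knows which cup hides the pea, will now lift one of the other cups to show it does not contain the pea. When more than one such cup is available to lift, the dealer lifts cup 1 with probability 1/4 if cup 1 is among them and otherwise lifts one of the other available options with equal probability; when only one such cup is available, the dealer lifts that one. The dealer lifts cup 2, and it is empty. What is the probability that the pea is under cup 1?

Apply Bayes' rule, conditioning on where the pea actually is.
If it is under cup 1 (prior 1/4): cup 1 holds the prize so is unavailable; the dealer chooses uniformly among the 2 others, probability 1/2; weight (1/4)·(1/2) = 1/8.
If it is under cup 2 (prior 1/4): the dealer opened cup 2, so this case is ruled out; weight (1/4)·0 = 0.
If it is under cup 3 (prior 1/4): cup 1 is available but not opened; cup 2 gets probability (1 − 1/4)/2 = 3/8; weight (1/4)·(3/8) = 3/32.
If it is under cup 4 (prior 1/4): cup 1 is available but not opened, probability 3/4; weight (1/4)·(3/4) = 3/16.
The weights sum to 13/32.
So P(the pea under cup 1 | the dealer opened cup 2) = (1/8) / (13/32) = 4/13.

4/13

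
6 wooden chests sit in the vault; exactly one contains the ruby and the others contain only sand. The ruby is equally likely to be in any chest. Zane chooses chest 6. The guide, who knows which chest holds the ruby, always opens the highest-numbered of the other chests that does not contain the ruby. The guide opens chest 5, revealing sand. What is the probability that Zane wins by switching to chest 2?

Condition on the true location of the ruby.
If it is in any of chests 1, 2, 3, 4, and 6 (prior 1/6 each): chest 5 is the highest-numbered option available, probability 1; weight (1/6)·1 = 1/6 each.
If it is in chest 5 (prior 1/6): the guide opened chest 5, so this case is ruled out; weight (1/6)·0 = 0.
The weights sum to 5/6.
So P(the ruby in chest 2 | the guide opened chest 5) = (1/6) / (5/6) = 1/5.

1/5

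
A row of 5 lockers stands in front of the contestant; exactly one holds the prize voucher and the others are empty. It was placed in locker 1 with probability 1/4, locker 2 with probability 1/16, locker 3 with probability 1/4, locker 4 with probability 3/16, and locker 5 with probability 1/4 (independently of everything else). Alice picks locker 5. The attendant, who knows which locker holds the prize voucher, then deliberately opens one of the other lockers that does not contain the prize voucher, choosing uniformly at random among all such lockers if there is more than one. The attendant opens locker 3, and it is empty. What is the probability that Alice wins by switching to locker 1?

4/11

Apply Bayes' rule, conditioning on where the prize voucher actually is.
If it is in locker 1 (prior 1/4): the attendant has 3 equally likely choices, so probability 1/3; weight (1/4)·(1/3) = 1/12.
If it is in locker 2 (prior 1/16): the attendant has 3 equally likely choices, so probability 1/3; weight (1/16)·(1/3) = 1/48.
If it is in locker 3 (prior 1/4): the attendant opened locker 3, so this case is ruled out; weight (1/4)·0 = 0.
If it is in locker 4 (prior 3/16): the attendant has 3 equally likely choices, so probability 1/3; weight (3/16)·(1/3) = 1/16.
If it is in locker 5 (prior 1/4): the attendant has 4 equally likely choices, so probability 1/4; weight (1/4)·(1/4) = 1/16.
The weights sum to 11/48.
So P(the prize voucher in locker 1 | the attendant opened locker 3) = (1/12) / (11/48) = 4/11.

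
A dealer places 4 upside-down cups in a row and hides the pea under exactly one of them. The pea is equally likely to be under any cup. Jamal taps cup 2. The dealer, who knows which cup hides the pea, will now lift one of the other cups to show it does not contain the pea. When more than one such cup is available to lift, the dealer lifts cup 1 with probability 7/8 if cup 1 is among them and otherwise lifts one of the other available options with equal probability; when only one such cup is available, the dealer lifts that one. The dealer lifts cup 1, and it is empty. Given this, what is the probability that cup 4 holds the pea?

1/3

Consider each possible location of the pea in turn.
If it is under cup 1 (prior 1/4): the dealer opened cup 1, so this case is ruled out; weight (1/4)·0 = 0.
If it is under any of cups 2, 3, and 4 (prior 1/4 each): cup 1 is available, opened with probability 7/8; weight (1/4)·(7/8) = 7/32 each.
The weights sum to 21/32.
So P(the pea under cup 4 | the dealer opened cup 1) = (7/32) / (21/32) = 1/3.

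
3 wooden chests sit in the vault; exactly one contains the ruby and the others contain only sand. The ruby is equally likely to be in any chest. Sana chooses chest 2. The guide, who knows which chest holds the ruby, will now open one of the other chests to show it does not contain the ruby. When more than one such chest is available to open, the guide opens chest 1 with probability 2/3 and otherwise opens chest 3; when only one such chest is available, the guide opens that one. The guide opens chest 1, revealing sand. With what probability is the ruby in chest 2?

Apply Bayes' rule, conditioning on where the ruby actually is.
If it is in chest 1 (prior 1/3): the guide opened chest 1, so this case is ruled out; weight (1/3)·0 = 0.
If it is in chest 2 (prior 1/3): chest 1 is available, opened with probability 2/3; weight (1/3)·(2/3) = 2/9.
If it is in chest 3 (prior 1/3): only chest 1 is available, probability 1; weight (1/3)·1 = 1/3.
The weights sum to 5/9.
So P(the ruby in chest 2 | the guide opened chest 1) = (2/9) / (5/9) = 2/5.

2/5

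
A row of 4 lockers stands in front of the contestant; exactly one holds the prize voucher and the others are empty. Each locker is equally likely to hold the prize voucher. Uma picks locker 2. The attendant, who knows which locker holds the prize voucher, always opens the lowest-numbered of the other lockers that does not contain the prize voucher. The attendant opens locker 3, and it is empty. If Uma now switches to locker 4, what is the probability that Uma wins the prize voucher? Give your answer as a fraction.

Apply Bayes' rule, conditioning on where the prize voucher actually is.
If it is in locker 1 (prior 1/4): locker 3 is the lowest-numbered option available, probability 1; weight (1/4)·1 = 1/4.
If it is in either of lockers 2 and 4 (prior 1/4 each): the attendant would have opened locker 1 instead, probability 0; weight (1/4)·0 = 0 each.
If it is in locker 3 (prior 1/4): the attendant opened locker 3, so this case is ruled out; weight (1/4)·0 = 0.
The weights sum to 1/4.
So P(the prize voucher in locker 4 | the attendant opened locker 3) = 0 / (1/4) = 0.

0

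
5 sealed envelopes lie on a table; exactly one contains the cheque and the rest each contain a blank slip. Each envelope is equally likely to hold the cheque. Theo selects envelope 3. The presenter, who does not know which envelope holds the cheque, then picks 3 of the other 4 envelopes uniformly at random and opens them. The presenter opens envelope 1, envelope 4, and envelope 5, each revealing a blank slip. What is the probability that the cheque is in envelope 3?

Apply Bayes' rule, conditioning on where the cheque actually is.
If it is in any of envelopes 1, 4, and 5 (prior 1/5 each): that envelope was opened and seen not to hold the prize — ruled out; weight (1/5)·0 = 0 each.
If it is in either of envelopes 2 and 3 (prior 1/5 each): the presenter picks exactly this set with probability 1/4 regardless, and none is the prize; weight (1/5)·(1/4) = 1/20 each.
The weights sum to 1/10.
So P(the cheque in envelope 3 | the presenter opened envelope 1, envelope 4, and envelope 5) = (1/20) / (1/10) = 1/2.

1/2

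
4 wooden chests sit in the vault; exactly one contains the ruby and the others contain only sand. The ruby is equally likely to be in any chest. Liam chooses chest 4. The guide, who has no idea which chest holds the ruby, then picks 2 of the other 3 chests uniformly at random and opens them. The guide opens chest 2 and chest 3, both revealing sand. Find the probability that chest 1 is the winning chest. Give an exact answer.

Condition on the true location of the ruby.
If it is in either of chests 1 and 4 (prior 1/4 each): the guide picks exactly this set with probability 1/3 regardless, and none is the prize; weight (1/4)·(1/3) = 1/12 each.
If it is in either of chests 2 and 3 (prior 1/4 each): that chest was opened and seen not to hold the prize — ruled out; weight (1/4)·0 = 0 each.
The weights sum to 1/6.
So P(the ruby in chest 1 | the guide opened chest 2 and chest 3) = (1/12) / (1/6) = 1/2.

1/2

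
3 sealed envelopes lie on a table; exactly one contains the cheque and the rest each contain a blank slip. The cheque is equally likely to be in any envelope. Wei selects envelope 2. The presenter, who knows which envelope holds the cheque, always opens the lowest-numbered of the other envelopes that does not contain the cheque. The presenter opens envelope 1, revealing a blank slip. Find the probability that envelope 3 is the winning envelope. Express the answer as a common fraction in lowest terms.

1/2

Apply Bayes' rule, conditioning on where the cheque actually is.
If it is in envelope 1 (prior 1/3): the presenter opened envelope 1, so this case is ruled out; weight (1/3)·0 = 0.
If it is in either of envelopes 2 and 3 (prior 1/3 each): envelope 1 is the lowest-numbered option available, probability 1; weight (1/3)·1 = 1/3 each.
The weights sum to 2/3.
So P(the cheque in envelope 3 | the presenter opened envelope 1) = (1/3) / (2/3) = 1/2.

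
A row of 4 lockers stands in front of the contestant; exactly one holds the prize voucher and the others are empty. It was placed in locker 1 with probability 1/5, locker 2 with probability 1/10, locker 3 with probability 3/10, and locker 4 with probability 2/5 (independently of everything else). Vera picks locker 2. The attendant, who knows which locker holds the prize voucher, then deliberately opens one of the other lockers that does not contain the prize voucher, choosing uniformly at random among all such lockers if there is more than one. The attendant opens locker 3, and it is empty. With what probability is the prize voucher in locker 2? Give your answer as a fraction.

1/10

Apply Bayes' rule, conditioning on where the prize voucher actually is.
If it is in locker 1 (prior 1/5): the attendant has 2 equally likely choices, so probability 1/2; weight (1/5)·(1/2) = 1/10.
If it is in locker 2 (prior 1/10): the attendant has 3 equally likely choices, so probability 1/3; weight (1/10)·(1/3) = 1/30.
If it is in locker 3 (prior 3/10): the attendant opened locker 3, so this case is ruled out; weight (3/10)·0 = 0.
If it is in locker 4 (prior 2/5): the attendant has 2 equally likely choices, so probability 1/2; weight (2/5)·(1/2) = 1/5.
The weights sum to 1/3.
So P(the prize voucher in locker 2 | the attendant opened locker 3) = (1/30) / (1/3) = 1/10.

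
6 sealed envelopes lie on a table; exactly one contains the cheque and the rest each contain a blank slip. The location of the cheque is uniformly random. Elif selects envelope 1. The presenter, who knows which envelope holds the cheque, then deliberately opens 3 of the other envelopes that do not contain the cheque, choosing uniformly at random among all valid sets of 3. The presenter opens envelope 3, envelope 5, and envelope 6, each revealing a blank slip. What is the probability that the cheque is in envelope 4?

5/12

Condition on the true location of the cheque.
If it is in envelope 1 (prior 1/6): the presenter has 10 equally likely choices, so probability 1/10; weight (1/6)·(1/10) = 1/60.
If it is in either of envelopes 2 and 4 (prior 1/6 each): the presenter has 4 equally likely choices, so probability 1/4; weight (1/6)·(1/4) = 1/24 each.
If it is in any of envelopes 3, 5, and 6 (prior 1/6 each): that envelope was opened and seen not to hold the prize — ruled out; weight (1/6)·0 = 0 each.
The weights sum to 1/10.
So P(the cheque in envelope 4 | the presenter opened envelope 3, envelope 5, and envelope 6) = (1/24) / (1/10) = 5/12.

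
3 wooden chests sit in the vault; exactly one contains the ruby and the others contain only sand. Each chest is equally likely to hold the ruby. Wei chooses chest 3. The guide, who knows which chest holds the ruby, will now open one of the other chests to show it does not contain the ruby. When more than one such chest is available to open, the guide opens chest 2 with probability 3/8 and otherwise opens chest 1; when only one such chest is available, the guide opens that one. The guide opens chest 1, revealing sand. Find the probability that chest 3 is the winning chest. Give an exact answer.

5/13

Condition on the true location of the ruby.
If it is in chest 1 (prior 1/3): the guide opened chest 1, so this case is ruled out; weight (1/3)·0 = 0.
If it is in chest 2 (prior 1/3): only chest 1 is available, probability 1; weight (1/3)·1 = 1/3.
If it is in chest 3 (prior 1/3): chest 2 is available but not opened, probability 5/8; weight (1/3)·(5/8) = 5/24.
The weights sum to 13/24.
So P(the ruby in chest 3 | the guide opened chest 1) = (5/24) / (13/24) = 5/13.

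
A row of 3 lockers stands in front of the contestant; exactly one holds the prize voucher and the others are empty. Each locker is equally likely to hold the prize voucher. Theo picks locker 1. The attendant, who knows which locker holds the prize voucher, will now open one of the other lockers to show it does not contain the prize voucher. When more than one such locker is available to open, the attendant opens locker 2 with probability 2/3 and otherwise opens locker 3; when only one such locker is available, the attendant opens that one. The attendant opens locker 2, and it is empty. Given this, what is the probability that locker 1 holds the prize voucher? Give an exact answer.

2/5

Condition on the true location of the prize voucher.
If it is in locker 1 (prior 1/3): locker 2 is available, opened with probability 2/3; weight (1/3)·(2/3) = 2/9.
If it is in locker 2 (prior 1/3): the attendant opened locker 2, so this case is ruled out; weight (1/3)·0 = 0.
If it is in locker 3 (prior 1/3): only locker 2 is available, probability 1; weight (1/3)·1 = 1/3.
The weights sum to 5/9.
So P(the prize voucher in locker 1 | the attendant opened locker 2) = (2/9) / (5/9) = 2/5.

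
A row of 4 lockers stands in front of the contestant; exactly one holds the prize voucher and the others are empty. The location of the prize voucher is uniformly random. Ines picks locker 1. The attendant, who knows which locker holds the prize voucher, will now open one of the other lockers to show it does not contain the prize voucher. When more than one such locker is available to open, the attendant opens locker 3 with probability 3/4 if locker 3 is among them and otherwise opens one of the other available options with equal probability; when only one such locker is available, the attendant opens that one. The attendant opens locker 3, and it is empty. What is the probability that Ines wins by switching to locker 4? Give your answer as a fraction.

Consider each possible location of the prize voucher in turn.
If it is in any of lockers 1, 2, and 4 (prior 1/4 each): locker 3 is available, opened with probability 3/4; weight (1/4)·(3/4) = 3/16 each.
If it is in locker 3 (prior 1/4): the attendant opened locker 3, so this case is ruled out; weight (1/4)·0 = 0.
The weights sum to 9/16.
So P(the prize voucher in locker 4 | the attendant opened locker 3) = (3/16) / (9/16) = 1/3.

1/3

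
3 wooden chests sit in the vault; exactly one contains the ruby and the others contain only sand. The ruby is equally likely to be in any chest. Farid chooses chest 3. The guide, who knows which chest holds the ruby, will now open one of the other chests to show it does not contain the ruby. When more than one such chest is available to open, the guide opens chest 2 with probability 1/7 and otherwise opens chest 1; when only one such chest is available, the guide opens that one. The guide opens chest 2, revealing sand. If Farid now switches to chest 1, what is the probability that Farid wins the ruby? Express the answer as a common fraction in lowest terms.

Apply Bayes' rule, conditioning on where the ruby actually is.
If it is in chest 1 (prior 1/3): only chest 2 is available, probability 1; weight (1/3)·1 = 1/3.
If it is in chest 2 (prior 1/3): the guide opened chest 2, so this case is ruled out; weight (1/3)·0 = 0.
If it is in chest 3 (prior 1/3): chest 2 is available, opened with probability 1/7; weight (1/3)·(1/7) = 1/21.
The weights sum to 8/21.
So P(the ruby in chest 1 | the guide opened chest 2) = (1/3) / (8/21) = 7/8.

7/8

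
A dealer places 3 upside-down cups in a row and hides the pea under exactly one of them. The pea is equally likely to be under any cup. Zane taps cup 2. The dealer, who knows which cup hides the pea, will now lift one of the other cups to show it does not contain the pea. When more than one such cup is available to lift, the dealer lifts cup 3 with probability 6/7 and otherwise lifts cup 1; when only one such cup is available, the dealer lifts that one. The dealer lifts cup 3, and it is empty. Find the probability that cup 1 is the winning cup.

7/13

Consider each possible location of the pea in turn.
If it is under cup 1 (prior 1/3): only cup 3 is available, probability 1; weight (1/3)·1 = 1/3.
If it is under cup 2 (prior 1/3): cup 3 is available, opened with probability 6/7; weight (1/3)·(6/7) = 2/7.
If it is under cup 3 (prior 1/3): the dealer opened cup 3, so this case is ruled out; weight (1/3)·0 = 0.
The weights sum to 13/21.
So P(the pea under cup 1 | the dealer opened cup 3) = (1/3) / (13/21) = 7/13.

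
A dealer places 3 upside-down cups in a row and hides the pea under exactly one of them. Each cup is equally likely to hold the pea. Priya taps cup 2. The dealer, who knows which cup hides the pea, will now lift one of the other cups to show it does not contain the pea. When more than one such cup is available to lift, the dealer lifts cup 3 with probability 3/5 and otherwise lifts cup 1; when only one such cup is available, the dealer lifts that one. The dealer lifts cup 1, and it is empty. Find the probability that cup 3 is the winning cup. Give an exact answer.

5/7

Condition on the true location of the pea.
If it is under cup 1 (prior 1/3): the dealer opened cup 1, so this case is ruled out; weight (1/3)·0 = 0.
If it is under cup 2 (prior 1/3): cup 3 is available but not opened, probability 2/5; weight (1/3)·(2/5) = 2/15.
If it is under cup 3 (prior 1/3): only cup 1 is available, probability 1; weight (1/3)·1 = 1/3.
The weights sum to 7/15.
So P(the pea under cup 3 | the dealer opened cup 1) = (1/3) / (7/15) = 5/7.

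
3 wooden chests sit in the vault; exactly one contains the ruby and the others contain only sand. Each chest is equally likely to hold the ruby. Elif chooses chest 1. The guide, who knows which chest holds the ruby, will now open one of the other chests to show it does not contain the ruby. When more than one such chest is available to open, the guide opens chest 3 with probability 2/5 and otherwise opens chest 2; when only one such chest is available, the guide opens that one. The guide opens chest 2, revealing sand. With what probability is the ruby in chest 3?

5/8

Consider each possible location of the ruby in turn.
If it is in chest 1 (prior 1/3): chest 3 is available but not opened, probability 3/5; weight (1/3)·(3/5) = 1/5.
If it is in chest 2 (prior 1/3): the guide opened chest 2, so this case is ruled out; weight (1/3)·0 = 0.
If it is in chest 3 (prior 1/3): only chest 2 is available, probability 1; weight (1/3)·1 = 1/3.
The weights sum to 8/15.
So P(the ruby in chest 3 | the guide opened chest 2) = (1/3) / (8/15) = 5/8.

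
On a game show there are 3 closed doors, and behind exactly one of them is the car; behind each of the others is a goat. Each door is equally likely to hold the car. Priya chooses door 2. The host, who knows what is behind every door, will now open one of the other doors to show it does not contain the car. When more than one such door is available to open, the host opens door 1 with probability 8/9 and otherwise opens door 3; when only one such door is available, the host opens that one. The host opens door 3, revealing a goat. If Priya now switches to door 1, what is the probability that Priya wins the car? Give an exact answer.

9/10

Consider each possible location of the car in turn.
If it is behind door 1 (prior 1/3): only door 3 is available, probability 1; weight (1/3)·1 = 1/3.
If it is behind door 2 (prior 1/3): door 1 is available but not opened, probability 1/9; weight (1/3)·(1/9) = 1/27.
If it is behind door 3 (prior 1/3): the host opened door 3, so this case is ruled out; weight (1/3)·0 = 0.
The weights sum to 10/27.
So P(the car behind door 1 | the host opened door 3) = (1/3) / (10/27) = 9/10.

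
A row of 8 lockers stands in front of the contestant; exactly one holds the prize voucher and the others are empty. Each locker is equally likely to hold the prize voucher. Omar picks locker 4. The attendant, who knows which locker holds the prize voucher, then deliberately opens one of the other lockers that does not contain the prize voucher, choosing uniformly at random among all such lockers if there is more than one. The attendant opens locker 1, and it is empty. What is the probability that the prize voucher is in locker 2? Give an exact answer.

Condition on the true location of the prize voucher.
If it is in locker 1 (prior 1/8): the attendant opened locker 1, so this case is ruled out; weight (1/8)·0 = 0.
If it is in any of lockers 2, 3, 5, 6, 7, and 8 (prior 1/8 each): the attendant has 6 equally likely choices, so probability 1/6; weight (1/8)·(1/6) = 1/48 each.
If it is in locker 4 (prior 1/8): the attendant has 7 equally likely choices, so probability 1/7; weight (1/8)·(1/7) = 1/56.
The weights sum to 1/7.
So P(the prize voucher in locker 2 | the attendant opened locker 1) = (1/48) / (1/7) = 7/48.

7/48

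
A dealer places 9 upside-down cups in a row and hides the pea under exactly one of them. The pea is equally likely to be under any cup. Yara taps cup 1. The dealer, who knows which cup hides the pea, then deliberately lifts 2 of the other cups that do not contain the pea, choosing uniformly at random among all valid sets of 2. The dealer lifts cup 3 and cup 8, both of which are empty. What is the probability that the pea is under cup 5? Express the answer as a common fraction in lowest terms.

Condition on the true location of the pea.
If it is under cup 1 (prior 1/9): the dealer has 28 equally likely choices, so probability 1/28; weight (1/9)·(1/28) = 1/252.
If it is under any of cups 2, 4, 5, 6, 7, and 9 (prior 1/9 each): the dealer has 21 equally likely choices, so probability 1/21; weight (1/9)·(1/21) = 1/189 each.
If it is under either of cups 3 and 8 (prior 1/9 each): that cup was opened and seen not to hold the prize — ruled out; weight (1/9)·0 = 0 each.
The weights sum to 1/28.
So P(the pea under cup 5 | the dealer opened cup 3 and cup 8) = (1/189) / (1/28) = 4/27.

4/27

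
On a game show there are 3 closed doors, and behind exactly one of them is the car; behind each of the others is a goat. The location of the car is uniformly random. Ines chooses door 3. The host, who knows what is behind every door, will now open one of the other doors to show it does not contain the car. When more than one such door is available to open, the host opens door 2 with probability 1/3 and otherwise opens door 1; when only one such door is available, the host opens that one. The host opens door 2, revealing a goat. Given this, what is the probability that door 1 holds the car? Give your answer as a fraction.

Condition on the true location of the car.
If it is behind door 1 (prior 1/3): only door 2 is available, probability 1; weight (1/3)·1 = 1/3.
If it is behind door 2 (prior 1/3): the host opened door 2, so this case is ruled out; weight (1/3)·0 = 0.
If it is behind door 3 (prior 1/3): door 2 is available, opened with probability 1/3; weight (1/3)·(1/3) = 1/9.
The weights sum to 4/9.
So P(the car behind door 1 | the host opened door 2) = (1/3) / (4/9) = 3/4.

3/4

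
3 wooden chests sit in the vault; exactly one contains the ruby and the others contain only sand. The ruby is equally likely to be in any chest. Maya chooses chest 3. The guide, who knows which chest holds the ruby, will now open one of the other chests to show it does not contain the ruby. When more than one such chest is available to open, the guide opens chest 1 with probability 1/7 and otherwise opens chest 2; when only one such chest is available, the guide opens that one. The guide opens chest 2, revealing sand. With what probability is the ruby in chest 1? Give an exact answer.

Apply Bayes' rule, conditioning on where the ruby actually is.
If it is in chest 1 (prior 1/3): only chest 2 is available, probability 1; weight (1/3)·1 = 1/3.
If it is in chest 2 (prior 1/3): the guide opened chest 2, so this case is ruled out; weight (1/3)·0 = 0.
If it is in chest 3 (prior 1/3): chest 1 is available but not opened, probability 6/7; weight (1/3)·(6/7) = 2/7.
The weights sum to 13/21.
So P(the ruby in chest 1 | the guide opened chest 2) = (1/3) / (13/21) = 7/13.

7/13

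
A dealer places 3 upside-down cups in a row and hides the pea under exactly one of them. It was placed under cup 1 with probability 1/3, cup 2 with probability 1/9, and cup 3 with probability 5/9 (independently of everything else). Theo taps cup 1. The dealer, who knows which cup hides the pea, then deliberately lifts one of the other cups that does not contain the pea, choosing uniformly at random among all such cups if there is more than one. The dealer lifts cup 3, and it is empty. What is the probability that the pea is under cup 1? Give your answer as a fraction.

Apply Bayes' rule, conditioning on where the pea actually is.
If it is under cup 1 (prior 1/3): the dealer has 2 equally likely choices, so probability 1/2; weight (1/3)·(1/2) = 1/6.
If it is under cup 2 (prior 1/9): the dealer has no choice, probability 1; weight (1/9)·1 = 1/9.
If it is under cup 3 (prior 5/9): the dealer opened cup 3, so this case is ruled out; weight (5/9)·0 = 0.
The weights sum to 5/18.
So P(the pea under cup 1 | the dealer opened cup 3) = (1/6) / (5/18) = 3/5.

3/5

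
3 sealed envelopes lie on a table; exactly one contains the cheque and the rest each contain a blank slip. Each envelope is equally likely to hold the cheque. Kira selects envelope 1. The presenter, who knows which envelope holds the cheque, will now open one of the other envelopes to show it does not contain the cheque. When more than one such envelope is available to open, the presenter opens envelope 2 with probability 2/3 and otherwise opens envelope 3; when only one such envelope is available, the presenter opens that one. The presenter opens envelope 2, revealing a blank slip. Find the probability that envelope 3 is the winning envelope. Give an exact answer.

Condition on the true location of the cheque.
If it is in envelope 1 (prior 1/3): envelope 2 is available, opened with probability 2/3; weight (1/3)·(2/3) = 2/9.
If it is in envelope 2 (prior 1/3): the presenter opened envelope 2, so this case is ruled out; weight (1/3)·0 = 0.
If it is in envelope 3 (prior 1/3): only envelope 2 is available, probability 1; weight (1/3)·1 = 1/3.
The weights sum to 5/9.
So P(the cheque in envelope 3 | the presenter opened envelope 2) = (1/3) / (5/9) = 3/5.

3/5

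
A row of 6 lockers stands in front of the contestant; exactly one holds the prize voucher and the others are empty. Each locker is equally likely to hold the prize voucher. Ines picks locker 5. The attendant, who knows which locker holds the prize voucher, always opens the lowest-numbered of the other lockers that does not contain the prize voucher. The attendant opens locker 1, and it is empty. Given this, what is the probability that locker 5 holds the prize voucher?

Consider each possible location of the prize voucher in turn.
If it is in locker 1 (prior 1/6): the attendant opened locker 1, so this case is ruled out; weight (1/6)·0 = 0.
If it is in any of lockers 2, 3, 4, 5, and 6 (prior 1/6 each): locker 1 is the lowest-numbered option available, probability 1; weight (1/6)·1 = 1/6 each.
The weights sum to 5/6.
So P(the prize voucher in locker 5 | the attendant opened locker 1) = (1/6) / (5/6) = 1/5.

1/5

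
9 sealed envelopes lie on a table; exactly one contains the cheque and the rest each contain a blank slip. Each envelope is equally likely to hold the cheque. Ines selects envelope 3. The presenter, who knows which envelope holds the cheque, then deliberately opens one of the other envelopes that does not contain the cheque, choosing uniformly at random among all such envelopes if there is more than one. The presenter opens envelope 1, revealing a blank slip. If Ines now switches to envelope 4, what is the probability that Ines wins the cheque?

8/63

Condition on the true location of the cheque.
If it is in envelope 1 (prior 1/9): the presenter opened envelope 1, so this case is ruled out; weight (1/9)·0 = 0.
If it is in any of envelopes 2, 4, 5, 6, 7, 8, and 9 (prior 1/9 each): the presenter has 7 equally likely choices, so probability 1/7; weight (1/9)·(1/7) = 1/63 each.
If it is in envelope 3 (prior 1/9): the presenter has 8 equally likely choices, so probability 1/8; weight (1/9)·(1/8) = 1/72.
The weights sum to 1/8.
So P(the cheque in envelope 4 | the presenter opened envelope 1) = (1/63) / (1/8) = 8/63.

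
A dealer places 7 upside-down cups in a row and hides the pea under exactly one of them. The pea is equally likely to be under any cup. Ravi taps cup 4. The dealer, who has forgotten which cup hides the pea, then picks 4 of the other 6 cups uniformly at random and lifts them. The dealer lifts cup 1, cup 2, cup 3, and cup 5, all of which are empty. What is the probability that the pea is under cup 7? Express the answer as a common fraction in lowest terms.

1/3

Apply Bayes' rule, conditioning on where the pea actually is.
If it is under any of cups 1, 2, 3, and 5 (prior 1/7 each): that cup was opened and seen not to hold the prize — ruled out; weight (1/7)·0 = 0 each.
If it is under any of cups 4, 6, and 7 (prior 1/7 each): the dealer picks exactly this set with probability 1/15 regardless, and none is the prize; weight (1/7)·(1/15) = 1/105 each.
The weights sum to 1/35.
So P(the pea under cup 7 | the dealer opened cup 1, cup 2, cup 3, and cup 5) = (1/105) / (1/35) = 1/3.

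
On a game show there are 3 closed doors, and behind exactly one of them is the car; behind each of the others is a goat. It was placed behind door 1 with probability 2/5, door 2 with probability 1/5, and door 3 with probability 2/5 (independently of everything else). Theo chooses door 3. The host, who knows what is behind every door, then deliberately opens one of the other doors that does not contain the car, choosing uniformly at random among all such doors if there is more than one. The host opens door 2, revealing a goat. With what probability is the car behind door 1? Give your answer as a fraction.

2/3

Consider each possible location of the car in turn.
If it is behind door 1 (prior 2/5): the host has no choice, probability 1; weight (2/5)·1 = 2/5.
If it is behind door 2 (prior 1/5): the host opened door 2, so this case is ruled out; weight (1/5)·0 = 0.
If it is behind door 3 (prior 2/5): the host has 2 equally likely choices, so probability 1/2; weight (2/5)·(1/2) = 1/5.
The weights sum to 3/5.
So P(the car behind door 1 | the host opened door 2) = (2/5) / (3/5) = 2/3.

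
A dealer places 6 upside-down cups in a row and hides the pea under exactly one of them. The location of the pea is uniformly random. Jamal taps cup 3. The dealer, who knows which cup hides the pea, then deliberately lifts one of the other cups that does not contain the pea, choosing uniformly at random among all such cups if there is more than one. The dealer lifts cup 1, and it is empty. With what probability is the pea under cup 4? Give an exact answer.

5/24

Apply Bayes' rule, conditioning on where the pea actually is.
If it is under cup 1 (prior 1/6): the dealer opened cup 1, so this case is ruled out; weight (1/6)·0 = 0.
If it is under any of cups 2, 4, 5, and 6 (prior 1/6 each): the dealer has 4 equally likely choices, so probability 1/4; weight (1/6)·(1/4) = 1/24 each.
If it is under cup 3 (prior 1/6): the dealer has 5 equally likely choices, so probability 1/5; weight (1/6)·(1/5) = 1/30.
The weights sum to 1/5.
So P(the pea under cup 4 | the dealer opened cup 1) = (1/24) / (1/5) = 5/24.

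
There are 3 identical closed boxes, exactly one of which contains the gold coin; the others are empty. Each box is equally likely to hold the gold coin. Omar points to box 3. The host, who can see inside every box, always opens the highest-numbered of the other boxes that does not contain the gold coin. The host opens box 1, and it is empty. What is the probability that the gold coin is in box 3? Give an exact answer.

0

Condition on the true location of the gold coin.
If it is in box 1 (prior 1/3): the host opened box 1, so this case is ruled out; weight (1/3)·0 = 0.
If it is in box 2 (prior 1/3): box 1 is the highest-numbered option available, probability 1; weight (1/3)·1 = 1/3.
If it is in box 3 (prior 1/3): the host would have opened box 2 instead, probability 0; weight (1/3)·0 = 0.
The weights sum to 1/3.
So P(the gold coin in box 3 | the host opened box 1) = 0 / (1/3) = 0.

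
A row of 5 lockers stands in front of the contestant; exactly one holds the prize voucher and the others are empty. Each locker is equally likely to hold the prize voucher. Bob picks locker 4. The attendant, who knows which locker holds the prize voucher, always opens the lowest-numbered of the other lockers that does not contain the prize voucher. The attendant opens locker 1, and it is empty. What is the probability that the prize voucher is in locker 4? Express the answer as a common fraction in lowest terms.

Consider each possible location of the prize voucher in turn.
If it is in locker 1 (prior 1/5): the attendant opened locker 1, so this case is ruled out; weight (1/5)·0 = 0.
If it is in any of lockers 2, 3, 4, and 5 (prior 1/5 each): locker 1 is the lowest-numbered option available, probability 1; weight (1/5)·1 = 1/5 each.
The weights sum to 4/5.
So P(the prize voucher in locker 4 | the attendant opened locker 1) = (1/5) / (4/5) = 1/4.

1/4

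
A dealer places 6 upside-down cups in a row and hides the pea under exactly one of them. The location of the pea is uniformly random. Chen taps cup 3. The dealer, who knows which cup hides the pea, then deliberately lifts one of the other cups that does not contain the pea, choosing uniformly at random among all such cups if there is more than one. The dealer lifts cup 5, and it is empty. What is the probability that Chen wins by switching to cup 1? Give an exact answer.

Apply Bayes' rule, conditioning on where the pea actually is.
If it is under any of cups 1, 2, 4, and 6 (prior 1/6 each): the dealer has 4 equally likely choices, so probability 1/4; weight (1/6)·(1/4) = 1/24 each.
If it is under cup 3 (prior 1/6): the dealer has 5 equally likely choices, so probability 1/5; weight (1/6)·(1/5) = 1/30.
If it is under cup 5 (prior 1/6): the dealer opened cup 5, so this case is ruled out; weight (1/6)·0 = 0.
The weights sum to 1/5.
So P(the pea under cup 1 | the dealer opened cup 5) = (1/24) / (1/5) = 5/24.

5/24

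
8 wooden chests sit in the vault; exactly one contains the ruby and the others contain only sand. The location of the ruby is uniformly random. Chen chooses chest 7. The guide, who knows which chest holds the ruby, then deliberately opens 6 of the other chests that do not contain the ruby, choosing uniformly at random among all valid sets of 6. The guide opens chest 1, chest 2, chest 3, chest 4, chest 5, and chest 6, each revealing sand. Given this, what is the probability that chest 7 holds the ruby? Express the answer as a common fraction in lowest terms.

1/8

Condition on the true location of the ruby.
If it is in any of chests 1, 2, 3, 4, 5, and 6 (prior 1/8 each): that chest was opened and seen not to hold the prize — ruled out; weight (1/8)·0 = 0 each.
If it is in chest 7 (prior 1/8): the guide has 7 equally likely choices, so probability 1/7; weight (1/8)·(1/7) = 1/56.
If it is in chest 8 (prior 1/8): the guide has no choice, probability 1; weight (1/8)·1 = 1/8.
The weights sum to 1/7.
So P(the ruby in chest 7 | the guide opened chest 1, chest 2, chest 3, chest 4, chest 5, and chest 6) = (1/56) / (1/7) = 1/8.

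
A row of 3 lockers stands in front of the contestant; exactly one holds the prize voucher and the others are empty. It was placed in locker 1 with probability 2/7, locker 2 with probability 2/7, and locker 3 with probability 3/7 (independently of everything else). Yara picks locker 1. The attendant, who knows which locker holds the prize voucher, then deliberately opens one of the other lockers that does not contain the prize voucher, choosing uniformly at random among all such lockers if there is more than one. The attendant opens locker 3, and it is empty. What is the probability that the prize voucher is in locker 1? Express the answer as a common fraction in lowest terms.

1/3

Apply Bayes' rule, conditioning on where the prize voucher actually is.
If it is in locker 1 (prior 2/7): the attendant has 2 equally likely choices, so probability 1/2; weight (2/7)·(1/2) = 1/7.
If it is in locker 2 (prior 2/7): the attendant has no choice, probability 1; weight (2/7)·1 = 2/7.
If it is in locker 3 (prior 3/7): the attendant opened locker 3, so this case is ruled out; weight (3/7)·0 = 0.
The weights sum to 3/7.
So P(the prize voucher in locker 1 | the attendant opened locker 3) = (1/7) / (3/7) = 1/3.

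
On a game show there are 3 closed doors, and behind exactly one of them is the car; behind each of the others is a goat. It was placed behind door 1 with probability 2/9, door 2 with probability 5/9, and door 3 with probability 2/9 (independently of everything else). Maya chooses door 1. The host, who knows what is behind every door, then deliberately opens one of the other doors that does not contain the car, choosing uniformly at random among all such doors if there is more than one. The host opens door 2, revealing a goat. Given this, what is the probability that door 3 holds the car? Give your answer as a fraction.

Apply Bayes' rule, conditioning on where the car actually is.
If it is behind door 1 (prior 2/9): the host has 2 equally likely choices, so probability 1/2; weight (2/9)·(1/2) = 1/9.
If it is behind door 2 (prior 5/9): the host opened door 2, so this case is ruled out; weight (5/9)·0 = 0.
If it is behind door 3 (prior 2/9): the host has no choice, probability 1; weight (2/9)·1 = 2/9.
The weights sum to 1/3.
So P(the car behind door 3 | the host opened door 2) = (2/9) / (1/3) = 2/3.

2/3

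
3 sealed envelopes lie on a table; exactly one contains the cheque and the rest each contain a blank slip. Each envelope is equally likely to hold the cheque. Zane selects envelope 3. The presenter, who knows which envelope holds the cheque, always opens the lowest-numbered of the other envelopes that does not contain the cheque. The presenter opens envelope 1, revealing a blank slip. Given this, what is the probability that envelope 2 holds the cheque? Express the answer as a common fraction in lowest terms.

Consider each possible location of the cheque in turn.
If it is in envelope 1 (prior 1/3): the presenter opened envelope 1, so this case is ruled out; weight (1/3)·0 = 0.
If it is in either of envelopes 2 and 3 (prior 1/3 each): envelope 1 is the lowest-numbered option available, probability 1; weight (1/3)·1 = 1/3 each.
The weights sum to 2/3.
So P(the cheque in envelope 2 | the presenter opened envelope 1) = (1/3) / (2/3) = 1/2.

1/2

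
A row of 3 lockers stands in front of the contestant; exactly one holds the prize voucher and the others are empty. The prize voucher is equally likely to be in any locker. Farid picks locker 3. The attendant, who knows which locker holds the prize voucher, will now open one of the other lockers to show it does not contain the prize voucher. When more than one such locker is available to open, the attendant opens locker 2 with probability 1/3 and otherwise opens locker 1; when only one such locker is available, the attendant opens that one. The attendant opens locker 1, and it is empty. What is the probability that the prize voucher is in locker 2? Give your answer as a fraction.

3/5

Condition on the true location of the prize voucher.
If it is in locker 1 (prior 1/3): the attendant opened locker 1, so this case is ruled out; weight (1/3)·0 = 0.
If it is in locker 2 (prior 1/3): only locker 1 is available, probability 1; weight (1/3)·1 = 1/3.
If it is in locker 3 (prior 1/3): locker 2 is available but not opened, probability 2/3; weight (1/3)·(2/3) = 2/9.
The weights sum to 5/9.
So P(the prize voucher in locker 2 | the attendant opened locker 1) = (1/3) / (5/9) = 3/5.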